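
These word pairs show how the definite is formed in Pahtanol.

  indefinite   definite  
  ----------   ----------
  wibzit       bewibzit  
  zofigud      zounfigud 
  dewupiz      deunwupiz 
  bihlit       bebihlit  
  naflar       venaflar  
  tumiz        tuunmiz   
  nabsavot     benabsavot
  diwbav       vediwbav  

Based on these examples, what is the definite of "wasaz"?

waunsaz

dewupiz and wibzit both have last vowel 'i' yet inflect differently (deunwupiz, bewibzit), so the last vowel is not what conditions the rule; the final letter is.
"wasaz" ends in -z. The stems ending in -z (dewupiz → deunwupiz, tumiz → tuunmiz) insert -un- after the first vowel.
So wasaz → waunsaz.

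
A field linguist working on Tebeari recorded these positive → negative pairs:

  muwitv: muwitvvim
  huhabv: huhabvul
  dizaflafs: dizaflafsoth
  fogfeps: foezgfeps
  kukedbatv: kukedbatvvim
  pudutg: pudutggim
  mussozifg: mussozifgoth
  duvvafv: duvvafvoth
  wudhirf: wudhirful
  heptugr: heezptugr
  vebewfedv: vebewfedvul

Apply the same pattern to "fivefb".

"fivefb" has second-to-last letter 'f'. The stems whose second-to-last letter is 'f' (mussozifg → mussozifgoth, dizaflafs → dizaflafsoth, duvvafv → duvvafvoth) add -oth.
The other patterns: stems whose second-to-last letter is 't' double the final consonant and add -im; stems whose second-to-last letter is 'g' or 'p' insert -ez- after the first vowel; stems whose second-to-last letter is 'b', 'd' or 'r' add -ul.
So fivefb → fivefboth.

fivefboth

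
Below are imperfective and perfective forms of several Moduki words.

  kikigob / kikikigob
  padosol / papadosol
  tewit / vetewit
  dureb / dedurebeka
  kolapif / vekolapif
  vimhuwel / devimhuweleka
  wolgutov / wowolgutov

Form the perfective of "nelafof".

padosol and vimhuwel both end in -l yet inflect differently (papadosol, devimhuweleka), so the final letter is not what conditions the rule; the last vowel is.
"nelafof" has last vowel 'o'. The stems whose last vowel is 'o' (padosol → papadosol, kikigob → kikikigob, wolgutov → wowolgutov) repeat the first consonant+vowel as a prefix.
So nelafof → nenelafof.

nenelafof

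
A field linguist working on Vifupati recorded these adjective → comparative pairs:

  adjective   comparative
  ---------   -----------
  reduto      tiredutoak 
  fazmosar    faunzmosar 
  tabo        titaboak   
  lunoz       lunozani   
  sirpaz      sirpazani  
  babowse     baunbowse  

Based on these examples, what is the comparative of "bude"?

"bude" ends in -e. The one such stem in the data (babowse → baunbowse) inserts -un- after the first vowel (as does fazmosar), so the same rule applies.
So bude → buunde.

buunde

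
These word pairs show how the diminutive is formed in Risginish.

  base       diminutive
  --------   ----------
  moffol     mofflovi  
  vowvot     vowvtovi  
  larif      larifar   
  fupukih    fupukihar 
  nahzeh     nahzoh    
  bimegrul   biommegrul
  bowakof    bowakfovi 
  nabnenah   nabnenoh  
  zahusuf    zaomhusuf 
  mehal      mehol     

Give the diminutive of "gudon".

gudnovi

"gudon" has last vowel 'o'. The stems whose last vowel is 'o' (moffol → mofflovi, bowakof → bowakfovi, vowvot → vowvtovi) delete the last vowel and add -ovi.
The other patterns: stems whose last vowel is 'i' add -ar; stems whose last vowel is 'u' insert -om- after the first vowel; stems whose last vowel is 'a' or 'e' change the last vowel to 'o'.
So gudon → gudnovi.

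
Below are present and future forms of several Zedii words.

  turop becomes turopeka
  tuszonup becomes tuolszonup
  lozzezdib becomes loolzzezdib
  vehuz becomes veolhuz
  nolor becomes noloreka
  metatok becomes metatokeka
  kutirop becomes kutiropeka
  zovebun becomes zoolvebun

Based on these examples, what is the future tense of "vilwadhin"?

kutirop and tuszonup both end in -p yet inflect differently (kutiropeka, tuolszonup), so the final letter is not what conditions the rule; the last vowel is.
"vilwadhin" has last vowel 'i'. The one such stem in the data (lozzezdib → loolzzezdib) inserts -ol- after the first vowel (as do tuszonup, zovebun), so the same rule applies.
So vilwadhin → viollwadhin.

viollwadhin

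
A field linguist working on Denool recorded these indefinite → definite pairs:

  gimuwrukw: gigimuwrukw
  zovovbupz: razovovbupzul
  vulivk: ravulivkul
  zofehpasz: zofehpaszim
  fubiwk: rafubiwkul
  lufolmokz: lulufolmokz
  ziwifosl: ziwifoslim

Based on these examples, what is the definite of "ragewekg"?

raragewekg

lufolmokz and zofehpasz both end in -z yet inflect differently (lulufolmokz, zofehpaszim), so the final letter is not what conditions the rule; the second-to-last letter is.
"ragewekg" has second-to-last letter 'k'. The stems whose second-to-last letter is 'k' (lufolmokz → lulufolmokz, gimuwrukw → gigimuwrukw) repeat the first consonant+vowel as a prefix.
So ragewekg → raragewekg.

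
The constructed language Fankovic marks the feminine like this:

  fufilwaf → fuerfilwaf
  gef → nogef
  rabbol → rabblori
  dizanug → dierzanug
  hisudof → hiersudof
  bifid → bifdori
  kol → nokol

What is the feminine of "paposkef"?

paerposkef

kol and rabbol both end in -l yet inflect differently (nokol, rabblori), so the final letter is not what conditions the rule; the number of vowels is.
"paposkef" has 3 vowels. The stems with 3 vowels (dizanug → dierzanug, fufilwaf → fuerfilwaf, hisudof → hiersudof) insert -er- after the first vowel.
The other patterns: stems with 1 vowel add the prefix no-; stems with 2 vowels delete the last vowel and add -ori.
So paposkef → paerposkef.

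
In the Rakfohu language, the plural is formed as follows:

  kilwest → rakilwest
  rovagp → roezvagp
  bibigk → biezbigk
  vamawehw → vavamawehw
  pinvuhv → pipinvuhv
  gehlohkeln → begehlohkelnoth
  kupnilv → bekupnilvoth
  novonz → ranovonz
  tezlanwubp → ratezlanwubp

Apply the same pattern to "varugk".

vaezrugk

"varugk" has second-to-last letter 'g'. The stems whose second-to-last letter is 'g' (bibigk → biezbigk, rovagp → roezvagp) insert -ez- after the first vowel.
So varugk → vaezrugk.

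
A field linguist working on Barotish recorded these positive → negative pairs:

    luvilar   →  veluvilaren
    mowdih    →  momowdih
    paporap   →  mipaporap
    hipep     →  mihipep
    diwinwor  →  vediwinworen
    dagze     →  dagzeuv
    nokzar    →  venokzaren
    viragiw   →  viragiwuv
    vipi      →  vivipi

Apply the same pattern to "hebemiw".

hipep and dagze both have last vowel 'e' yet inflect differently (mihipep, dagzeuv), so the last vowel is not what conditions the rule; the final letter is.
"hebemiw" ends in -w. The one such stem in the data (viragiw → viragiwuv) adds -uv, so the same rule applies.
The other patterns: stems ending in -p add the prefix mi-; stems ending in -r add ve- … -en around the stem; stems ending in -h or -i repeat the first consonant+vowel as a prefix.
So hebemiw → hebemiwuv.

hebemiwuv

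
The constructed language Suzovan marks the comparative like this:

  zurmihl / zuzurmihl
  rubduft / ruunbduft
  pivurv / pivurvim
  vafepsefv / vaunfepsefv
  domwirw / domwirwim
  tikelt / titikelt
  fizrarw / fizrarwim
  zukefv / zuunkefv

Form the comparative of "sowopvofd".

pivurv and zukefv both end in -v yet inflect differently (pivurvim, zuunkefv), so the final letter is not what conditions the rule; the second-to-last letter is.
"sowopvofd" has second-to-last letter 'f'. The stems whose second-to-last letter is 'f' (zukefv → zuunkefv, vafepsefv → vaunfepsefv, rubduft → ruunbduft) insert -un- after the first vowel.
The other patterns: stems whose second-to-last letter is 'r' add -im; stems whose second-to-last letter is 'h' or 'l' repeat the first consonant+vowel as a prefix.
So sowopvofd → sounwopvofd.

sounwopvofd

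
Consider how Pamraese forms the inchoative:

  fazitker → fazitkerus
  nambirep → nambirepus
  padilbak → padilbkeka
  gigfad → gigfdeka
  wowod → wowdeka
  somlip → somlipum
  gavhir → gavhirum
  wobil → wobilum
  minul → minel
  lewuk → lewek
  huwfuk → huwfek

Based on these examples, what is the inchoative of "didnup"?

nambirep and somlip both end in -p yet inflect differently (nambirepus, somlipum), so the final letter is not what conditions the rule; the last vowel is.
"didnup" has last vowel 'u'. The stems whose last vowel is 'u' (minul → minel, lewuk → lewek, huwfuk → huwfek) change the last vowel to 'e'.
The other patterns: stems whose last vowel is 'e' add -us; stems whose last vowel is 'a' or 'o' delete the last vowel and add -eka; stems whose last vowel is 'i' add -um.
So didnup → didnep.

didnep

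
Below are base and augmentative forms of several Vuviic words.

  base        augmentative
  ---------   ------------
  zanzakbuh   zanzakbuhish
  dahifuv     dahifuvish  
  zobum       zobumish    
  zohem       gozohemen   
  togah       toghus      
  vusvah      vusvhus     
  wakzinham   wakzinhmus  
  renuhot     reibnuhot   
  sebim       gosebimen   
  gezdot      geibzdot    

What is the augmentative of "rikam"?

"rikam" has last vowel 'a'. The stems whose last vowel is 'a' (wakzinham → wakzinhmus, togah → toghus, vusvah → vusvhus) delete the last vowel and add -us.
The other patterns: stems whose last vowel is 'u' add -ish; stems whose last vowel is 'e' or 'i' add go- … -en around the stem; stems whose last vowel is 'o' insert -ib- after the first vowel.
So rikam → rikmus.

rikmus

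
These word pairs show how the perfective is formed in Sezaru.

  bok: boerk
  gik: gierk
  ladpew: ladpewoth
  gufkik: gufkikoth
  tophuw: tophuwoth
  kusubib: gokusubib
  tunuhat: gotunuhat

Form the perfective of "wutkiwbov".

"wutkiwbov" has 3 vowels. The stems with 3 vowels (kusubib → gokusubib, tunuhat → gotunuhat) add the prefix go-.
So wutkiwbov → gowutkiwbov.

gowutkiwbov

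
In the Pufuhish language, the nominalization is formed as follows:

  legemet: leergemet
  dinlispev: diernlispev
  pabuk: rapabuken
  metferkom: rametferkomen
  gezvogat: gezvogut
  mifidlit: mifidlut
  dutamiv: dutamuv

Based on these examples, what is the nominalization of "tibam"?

"tibam" has last vowel 'a'. The one such stem in the data (gezvogat → gezvogut) changes the last vowel to 'u' (as do mifidlit, dutamiv), so the same rule applies.
The other patterns: stems whose last vowel is 'e' insert -er- after the first vowel; stems whose last vowel is 'o' or 'u' add ra- … -en around the stem.
So tibam → tibum.

tibum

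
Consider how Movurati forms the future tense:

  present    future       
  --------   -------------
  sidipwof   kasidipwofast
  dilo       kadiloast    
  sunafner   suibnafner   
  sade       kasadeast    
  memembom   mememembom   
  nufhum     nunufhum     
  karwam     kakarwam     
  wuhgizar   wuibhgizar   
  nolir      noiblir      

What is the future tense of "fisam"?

fifisam

karwam and wuhgizar both have last vowel 'a' yet inflect differently (kakarwam, wuibhgizar), so the last vowel is not what conditions the rule; the final letter is.
"fisam" ends in -m. The stems ending in -m (nufhum → nunufhum, karwam → kakarwam, memembom → mememembom) repeat the first consonant+vowel as a prefix.
So fisam → fifisam.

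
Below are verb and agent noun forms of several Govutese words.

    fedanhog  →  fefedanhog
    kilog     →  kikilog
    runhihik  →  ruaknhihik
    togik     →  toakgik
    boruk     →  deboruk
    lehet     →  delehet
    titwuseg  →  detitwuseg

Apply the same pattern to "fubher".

defubher

runhihik and boruk both end in -k yet inflect differently (ruaknhihik, deboruk), so the final letter is not what conditions the rule; the last vowel is.
"fubher" has last vowel 'e'. The stems whose last vowel is 'e' (lehet → delehet, titwuseg → detitwuseg) add the prefix de-.
So fubher → defubher.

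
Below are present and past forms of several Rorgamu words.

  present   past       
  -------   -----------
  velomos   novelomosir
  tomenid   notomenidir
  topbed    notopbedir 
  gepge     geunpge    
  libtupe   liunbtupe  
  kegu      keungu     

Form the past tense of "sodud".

nosodudir

topbed and gepge both have last vowel 'e' yet inflect differently (notopbedir, geunpge), so the last vowel is not what conditions the rule; whether the stem ends in a vowel or a consonant is.
"sodud" ends in a consonant. The stems ending in a consonant (velomos → novelomosir, tomenid → notomenidir, topbed → notopbedir) add no- … -ir around the stem.
The other pattern: stems ending in a vowel insert -un- after the first vowel.
So sodud → nosodudir.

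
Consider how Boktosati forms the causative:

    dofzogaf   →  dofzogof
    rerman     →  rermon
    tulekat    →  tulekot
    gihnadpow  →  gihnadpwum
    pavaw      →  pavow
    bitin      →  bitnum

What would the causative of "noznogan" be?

pavaw and gihnadpow both end in -w yet inflect differently (pavow, gihnadpwum), so the final letter is not what conditions the rule; the last vowel is.
"noznogan" has last vowel 'a'. The stems whose last vowel is 'a' (pavaw → pavow, tulekat → tulekot, dofzogaf → dofzogof) change the last vowel to 'o'.
So noznogan → noznogon.

noznogon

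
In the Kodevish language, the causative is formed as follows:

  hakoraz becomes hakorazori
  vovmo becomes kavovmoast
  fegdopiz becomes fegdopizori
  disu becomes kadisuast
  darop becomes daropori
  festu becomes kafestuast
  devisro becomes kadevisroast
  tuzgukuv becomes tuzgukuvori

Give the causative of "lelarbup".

lelarbupori

tuzgukuv and disu both have last vowel 'u' yet inflect differently (tuzgukuvori, kadisuast), so the last vowel is not what conditions the rule; whether the stem ends in a vowel or a consonant is.
"lelarbup" ends in a consonant. The stems ending in a consonant (darop → daropori, hakoraz → hakorazori, tuzgukuv → tuzgukuvori) add -ori.
The other pattern: stems ending in a vowel add ka- … -ast around the stem.
So lelarbup → lelarbupori.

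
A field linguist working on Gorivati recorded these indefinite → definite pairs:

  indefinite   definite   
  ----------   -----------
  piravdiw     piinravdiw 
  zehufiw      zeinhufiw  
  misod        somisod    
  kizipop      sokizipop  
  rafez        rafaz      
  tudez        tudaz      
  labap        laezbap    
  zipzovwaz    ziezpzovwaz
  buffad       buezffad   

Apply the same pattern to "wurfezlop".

sowurfezlop

kizipop and labap both end in -p yet inflect differently (sokizipop, laezbap), so the final letter is not what conditions the rule; the last vowel is.
"wurfezlop" has last vowel 'o'. The stems whose last vowel is 'o' (misod → somisod, kizipop → sokizipop) add the prefix so-.
The other patterns: stems whose last vowel is 'i' insert -in- after the first vowel; stems whose last vowel is 'e' change the last vowel to 'a'; stems whose last vowel is 'a' insert -ez- after the first vowel.
So wurfezlop → sowurfezlop.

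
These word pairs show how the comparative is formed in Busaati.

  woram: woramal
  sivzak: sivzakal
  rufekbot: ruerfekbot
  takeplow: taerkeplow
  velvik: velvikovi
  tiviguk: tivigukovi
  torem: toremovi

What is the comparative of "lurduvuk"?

sivzak and velvik both end in -k yet inflect differently (sivzakal, velvikovi), so the final letter is not what conditions the rule; the last vowel is.
"lurduvuk" has last vowel 'u'. The one such stem in the data (tiviguk → tivigukovi) adds -ovi, so the same rule applies.
So lurduvuk → lurduvukovi.

lurduvukovi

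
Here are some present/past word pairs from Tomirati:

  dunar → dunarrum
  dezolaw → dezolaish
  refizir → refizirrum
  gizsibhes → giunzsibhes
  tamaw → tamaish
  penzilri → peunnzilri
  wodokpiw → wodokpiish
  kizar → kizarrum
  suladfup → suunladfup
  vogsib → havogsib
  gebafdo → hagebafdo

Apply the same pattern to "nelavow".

vogsib and wodokpiw both have last vowel 'i' yet inflect differently (havogsib, wodokpiish), so the last vowel is not what conditions the rule; the final letter is.
"nelavow" ends in -w. The stems ending in -w (wodokpiw → wodokpiish, tamaw → tamaish, dezolaw → dezolaish) drop the final letter and add -ish.
So nelavow → nelavoish.

nelavoish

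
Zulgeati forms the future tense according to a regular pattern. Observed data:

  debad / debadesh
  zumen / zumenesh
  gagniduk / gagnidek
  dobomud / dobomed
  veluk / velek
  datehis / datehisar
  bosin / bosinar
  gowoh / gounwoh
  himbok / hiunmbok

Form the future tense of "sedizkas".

sedizkasesh

debad and dobomud both end in -d yet inflect differently (debadesh, dobomed), so the final letter is not what conditions the rule; the last vowel is.
"sedizkas" has last vowel 'a'. The one such stem in the data (debad → debadesh) adds -esh, so the same rule applies.
So sedizkas → sedizkasesh.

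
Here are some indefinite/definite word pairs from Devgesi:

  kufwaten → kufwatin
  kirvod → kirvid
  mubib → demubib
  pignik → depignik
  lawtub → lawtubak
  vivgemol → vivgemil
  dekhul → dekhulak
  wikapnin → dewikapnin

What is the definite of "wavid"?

lawtub and mubib both end in -b yet inflect differently (lawtubak, demubib), so the final letter is not what conditions the rule; the last vowel is.
"wavid" has last vowel 'i'. The stems whose last vowel is 'i' (pignik → depignik, mubib → demubib, wikapnin → dewikapnin) add the prefix de-.
So wavid → dewavid.

dewavid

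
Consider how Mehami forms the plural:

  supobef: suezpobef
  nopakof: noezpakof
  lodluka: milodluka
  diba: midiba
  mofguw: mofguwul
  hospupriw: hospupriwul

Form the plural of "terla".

miterla

lodluka and nopakof both have 3 vowels yet inflect differently (milodluka, noezpakof), so the number of vowels is not what conditions the rule; the final letter is.
"terla" ends in -a. The stems ending in -a (lodluka → milodluka, diba → midiba) add the prefix mi-.
The other patterns: stems ending in -f insert -ez- after the first vowel; stems ending in -w add -ul.
So terla → miterla.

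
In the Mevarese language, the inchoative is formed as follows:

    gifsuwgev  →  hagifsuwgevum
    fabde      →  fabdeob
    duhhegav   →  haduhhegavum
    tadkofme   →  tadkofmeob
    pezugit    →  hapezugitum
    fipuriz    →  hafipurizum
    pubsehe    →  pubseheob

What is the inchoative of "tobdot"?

hatobdotum

pubsehe and gifsuwgev both have last vowel 'e' yet inflect differently (pubseheob, hagifsuwgevum), so the last vowel is not what conditions the rule; whether the stem ends in a vowel or a consonant is.
"tobdot" ends in a consonant. The stems ending in a consonant (gifsuwgev → hagifsuwgevum, duhhegav → haduhhegavum, pezugit → hapezugitum) add ha- … -um around the stem.
The other pattern: stems ending in a vowel add -ob.
So tobdot → hatobdotum.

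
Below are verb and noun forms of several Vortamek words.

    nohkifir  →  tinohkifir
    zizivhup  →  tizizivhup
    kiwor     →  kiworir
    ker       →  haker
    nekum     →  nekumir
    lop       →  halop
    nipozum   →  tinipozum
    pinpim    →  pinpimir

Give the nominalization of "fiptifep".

ker and kiwor both end in -r yet inflect differently (haker, kiworir), so the final letter is not what conditions the rule; the number of vowels is.
"fiptifep" has 3 vowels. The stems with 3 vowels (nipozum → tinipozum, zizivhup → tizizivhup, nohkifir → tinohkifir) add the prefix ti-.
The other patterns: stems with 1 vowel add the prefix ha-; stems with 2 vowels add -ir.
So fiptifep → tifiptifep.

tifiptifep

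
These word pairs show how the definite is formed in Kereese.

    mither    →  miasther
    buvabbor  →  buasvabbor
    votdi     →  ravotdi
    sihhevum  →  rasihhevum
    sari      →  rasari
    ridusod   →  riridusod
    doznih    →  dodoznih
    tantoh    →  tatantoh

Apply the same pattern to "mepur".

buvabbor and ridusod both have last vowel 'o' yet inflect differently (buasvabbor, riridusod), so the last vowel is not what conditions the rule; the final letter is.
"mepur" ends in -r. The stems ending in -r (mither → miasther, buvabbor → buasvabbor) insert -as- after the first vowel.
The other patterns: stems ending in -i or -m add the prefix ra-; stems ending in -d or -h repeat the first consonant+vowel as a prefix.
So mepur → measpur.

measpur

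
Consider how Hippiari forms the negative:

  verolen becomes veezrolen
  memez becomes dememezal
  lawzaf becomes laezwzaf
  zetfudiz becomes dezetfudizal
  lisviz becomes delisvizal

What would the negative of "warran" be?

memez and verolen both have last vowel 'e' yet inflect differently (dememezal, veezrolen), so the last vowel is not what conditions the rule; the final letter is.
"warran" ends in -n. The one such stem in the data (verolen → veezrolen) inserts -ez- after the first vowel (as does lawzaf), so the same rule applies.
The other pattern: stems ending in -z add de- … -al around the stem.
So warran → waezrran.

waezrran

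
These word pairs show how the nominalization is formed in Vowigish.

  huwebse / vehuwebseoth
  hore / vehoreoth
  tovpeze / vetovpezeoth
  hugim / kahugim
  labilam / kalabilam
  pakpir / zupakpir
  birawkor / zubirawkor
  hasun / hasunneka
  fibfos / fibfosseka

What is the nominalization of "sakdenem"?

hugim and pakpir both have last vowel 'i' yet inflect differently (kahugim, zupakpir), so the last vowel is not what conditions the rule; the final letter is.
"sakdenem" ends in -m. The stems ending in -m (hugim → kahugim, labilam → kalabilam) add the prefix ka-.
The other patterns: stems ending in -e add ve- … -oth around the stem; stems ending in -r add the prefix zu-; stems ending in -n or -s double the final consonant and add -eka.
So sakdenem → kasakdenem.

kasakdenem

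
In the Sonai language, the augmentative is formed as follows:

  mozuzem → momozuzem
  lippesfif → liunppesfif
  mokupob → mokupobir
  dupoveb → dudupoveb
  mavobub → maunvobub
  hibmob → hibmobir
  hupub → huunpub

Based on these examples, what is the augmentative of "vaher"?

vavaher

"vaher" has last vowel 'e'. The stems whose last vowel is 'e' (mozuzem → momozuzem, dupoveb → dudupoveb) repeat the first consonant+vowel as a prefix.
So vaher → vavaher.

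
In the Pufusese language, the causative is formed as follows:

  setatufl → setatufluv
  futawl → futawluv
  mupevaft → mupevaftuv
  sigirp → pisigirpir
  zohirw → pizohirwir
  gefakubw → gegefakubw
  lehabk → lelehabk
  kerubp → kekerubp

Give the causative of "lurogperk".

pilurogperkir

zohirw and gefakubw both end in -w yet inflect differently (pizohirwir, gegefakubw), so the final letter is not what conditions the rule; the second-to-last letter is.
"lurogperk" has second-to-last letter 'r'. The stems whose second-to-last letter is 'r' (sigirp → pisigirpir, zohirw → pizohirwir) add pi- … -ir around the stem.
So lurogperk → pilurogperkir.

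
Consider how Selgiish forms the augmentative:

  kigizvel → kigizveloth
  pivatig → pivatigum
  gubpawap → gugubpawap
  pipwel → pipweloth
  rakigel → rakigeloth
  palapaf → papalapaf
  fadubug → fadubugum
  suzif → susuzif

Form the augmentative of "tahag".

tahagum

pivatig and suzif both have last vowel 'i' yet inflect differently (pivatigum, susuzif), so the last vowel is not what conditions the rule; the final letter is.
"tahag" ends in -g. The stems ending in -g (fadubug → fadubugum, pivatig → pivatigum) add -um.
So tahag → tahagum.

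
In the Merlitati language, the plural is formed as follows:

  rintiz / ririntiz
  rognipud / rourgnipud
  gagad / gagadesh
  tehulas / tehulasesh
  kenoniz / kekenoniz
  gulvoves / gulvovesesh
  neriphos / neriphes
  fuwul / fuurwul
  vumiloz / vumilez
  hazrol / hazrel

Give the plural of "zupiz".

"zupiz" has last vowel 'i'. The stems whose last vowel is 'i' (kenoniz → kekenoniz, rintiz → ririntiz) repeat the first consonant+vowel as a prefix.
So zupiz → zuzupiz.

zuzupiz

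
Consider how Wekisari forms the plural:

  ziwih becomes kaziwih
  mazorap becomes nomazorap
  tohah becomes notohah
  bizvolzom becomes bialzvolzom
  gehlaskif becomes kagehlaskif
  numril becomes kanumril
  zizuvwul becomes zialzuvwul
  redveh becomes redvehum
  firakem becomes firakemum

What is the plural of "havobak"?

nohavobak

tohah and redveh both end in -h yet inflect differently (notohah, redvehum), so the final letter is not what conditions the rule; the last vowel is.
"havobak" has last vowel 'a'. The stems whose last vowel is 'a' (tohah → notohah, mazorap → nomazorap) add the prefix no-.
The other patterns: stems whose last vowel is 'e' add -um; stems whose last vowel is 'i' add the prefix ka-; stems whose last vowel is 'o' or 'u' insert -al- after the first vowel.
So havobak → nohavobak.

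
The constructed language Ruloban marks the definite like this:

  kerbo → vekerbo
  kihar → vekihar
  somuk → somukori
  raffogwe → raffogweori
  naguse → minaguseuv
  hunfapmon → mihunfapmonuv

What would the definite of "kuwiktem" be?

vekuwiktem

raffogwe and naguse both end in -e yet inflect differently (raffogweori, minaguseuv), so the final letter is not what conditions the rule; the first letter is.
"kuwiktem" begins with k-. The stems beginning with k- (kerbo → vekerbo, kihar → vekihar) add the prefix ve-.
The other patterns: stems beginning with r- or s- add -ori; stems beginning with h- or n- add mi- … -uv around the stem.
So kuwiktem → vekuwiktem.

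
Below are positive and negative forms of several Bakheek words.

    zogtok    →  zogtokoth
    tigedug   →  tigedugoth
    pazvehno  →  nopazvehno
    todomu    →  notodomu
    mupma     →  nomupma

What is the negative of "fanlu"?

nofanlu

zogtok and pazvehno both have last vowel 'o' yet inflect differently (zogtokoth, nopazvehno), so the last vowel is not what conditions the rule; whether the stem ends in a vowel or a consonant is.
"fanlu" ends in a vowel. The stems ending in a vowel (pazvehno → nopazvehno, todomu → notodomu, mupma → nomupma) add the prefix no-.
The other pattern: stems ending in a consonant add -oth.
So fanlu → nofanlu.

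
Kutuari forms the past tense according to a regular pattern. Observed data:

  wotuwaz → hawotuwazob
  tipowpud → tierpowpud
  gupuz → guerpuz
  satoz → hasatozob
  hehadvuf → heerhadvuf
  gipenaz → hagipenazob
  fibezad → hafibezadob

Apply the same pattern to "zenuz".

tipowpud and fibezad both end in -d yet inflect differently (tierpowpud, hafibezadob), so the final letter is not what conditions the rule; the last vowel is.
"zenuz" has last vowel 'u'. The stems whose last vowel is 'u' (hehadvuf → heerhadvuf, tipowpud → tierpowpud, gupuz → guerpuz) insert -er- after the first vowel.
The other pattern: stems whose last vowel is 'a' or 'o' add ha- … -ob around the stem.
So zenuz → zeernuz.

zeernuz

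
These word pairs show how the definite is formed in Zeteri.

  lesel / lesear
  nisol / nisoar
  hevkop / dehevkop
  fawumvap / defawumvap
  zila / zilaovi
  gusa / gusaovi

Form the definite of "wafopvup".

dewafopvup

nisol and hevkop both have last vowel 'o' yet inflect differently (nisoar, dehevkop), so the last vowel is not what conditions the rule; the final letter is.
"wafopvup" ends in -p. The stems ending in -p (hevkop → dehevkop, fawumvap → defawumvap) add the prefix de-.
So wafopvup → dewafopvup.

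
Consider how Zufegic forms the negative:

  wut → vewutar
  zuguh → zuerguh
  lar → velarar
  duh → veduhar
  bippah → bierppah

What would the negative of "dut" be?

"dut" has 1 vowel. The stems with 1 vowel (lar → velarar, wut → vewutar, duh → veduhar) add ve- … -ar around the stem.
The other pattern: stems with 2 vowels insert -er- after the first vowel.
So dut → vedutar.

vedutar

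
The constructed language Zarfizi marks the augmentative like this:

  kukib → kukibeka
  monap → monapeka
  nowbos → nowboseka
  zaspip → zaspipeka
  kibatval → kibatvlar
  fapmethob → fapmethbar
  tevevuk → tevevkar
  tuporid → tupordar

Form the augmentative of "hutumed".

hutumdar

kukib and fapmethob both end in -b yet inflect differently (kukibeka, fapmethbar), so the final letter is not what conditions the rule; the number of vowels is.
"hutumed" has 3 vowels. The stems with 3 vowels (kibatval → kibatvlar, fapmethob → fapmethbar, tevevuk → tevevkar) delete the last vowel and add -ar.
The other pattern: stems with 2 vowels add -eka.
So hutumed → hutumdar.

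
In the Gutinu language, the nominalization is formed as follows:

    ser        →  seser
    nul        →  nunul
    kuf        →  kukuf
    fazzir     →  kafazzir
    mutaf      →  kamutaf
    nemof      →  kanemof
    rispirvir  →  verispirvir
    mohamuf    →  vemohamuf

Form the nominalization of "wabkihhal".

vewabkihhal

"wabkihhal" has 3 vowels. The stems with 3 vowels (rispirvir → verispirvir, mohamuf → vemohamuf) add the prefix ve-.
The other patterns: stems with 1 vowel repeat the first consonant+vowel as a prefix; stems with 2 vowels add the prefix ka-.
So wabkihhal → vewabkihhal.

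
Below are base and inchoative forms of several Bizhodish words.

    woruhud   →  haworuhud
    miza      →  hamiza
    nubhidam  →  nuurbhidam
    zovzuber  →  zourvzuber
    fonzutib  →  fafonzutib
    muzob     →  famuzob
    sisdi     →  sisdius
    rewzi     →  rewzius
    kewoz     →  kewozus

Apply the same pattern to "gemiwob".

fagemiwob

miza and nubhidam both have last vowel 'a' yet inflect differently (hamiza, nuurbhidam), so the last vowel is not what conditions the rule; the final letter is.
"gemiwob" ends in -b. The stems ending in -b (fonzutib → fafonzutib, muzob → famuzob) add the prefix fa-.
The other patterns: stems ending in -a or -d add the prefix ha-; stems ending in -m or -r insert -ur- after the first vowel; stems ending in -i or -z add -us.
So gemiwob → fagemiwob.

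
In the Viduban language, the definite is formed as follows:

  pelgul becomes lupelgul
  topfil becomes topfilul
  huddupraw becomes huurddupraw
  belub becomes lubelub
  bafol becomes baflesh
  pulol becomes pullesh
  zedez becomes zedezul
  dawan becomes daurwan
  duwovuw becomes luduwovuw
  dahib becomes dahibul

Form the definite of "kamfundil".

kamfundilul

"kamfundil" has last vowel 'i'. The stems whose last vowel is 'i' (topfil → topfilul, dahib → dahibul) add -ul.
The other patterns: stems whose last vowel is 'a' insert -ur- after the first vowel; stems whose last vowel is 'u' add the prefix lu-; stems whose last vowel is 'o' delete the last vowel and add -esh.
So kamfundil → kamfundilul.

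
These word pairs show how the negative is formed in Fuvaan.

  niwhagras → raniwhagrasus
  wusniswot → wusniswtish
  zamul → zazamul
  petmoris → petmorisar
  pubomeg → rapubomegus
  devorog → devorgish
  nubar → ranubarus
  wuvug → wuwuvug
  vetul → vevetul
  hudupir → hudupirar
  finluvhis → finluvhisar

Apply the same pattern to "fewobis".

fewobisar

devorog and wuvug both end in -g yet inflect differently (devorgish, wuwuvug), so the final letter is not what conditions the rule; the last vowel is.
"fewobis" has last vowel 'i'. The stems whose last vowel is 'i' (finluvhis → finluvhisar, hudupir → hudupirar, petmoris → petmorisar) add -ar.
The other patterns: stems whose last vowel is 'o' delete the last vowel and add -ish; stems whose last vowel is 'u' repeat the first consonant+vowel as a prefix; stems whose last vowel is 'a' or 'e' add ra- … -us around the stem.
So fewobis → fewobisar.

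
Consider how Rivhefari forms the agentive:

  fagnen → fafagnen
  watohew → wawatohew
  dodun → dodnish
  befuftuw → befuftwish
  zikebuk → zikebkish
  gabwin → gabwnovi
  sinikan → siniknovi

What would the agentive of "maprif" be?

maprfovi

fagnen and dodun both end in -n yet inflect differently (fafagnen, dodnish), so the final letter is not what conditions the rule; the last vowel is.
"maprif" has last vowel 'i'. The one such stem in the data (gabwin → gabwnovi) deletes the last vowel and adds -ovi (as does sinikan), so the same rule applies.
The other patterns: stems whose last vowel is 'e' repeat the first consonant+vowel as a prefix; stems whose last vowel is 'u' delete the last vowel and add -ish.
So maprif → maprfovi.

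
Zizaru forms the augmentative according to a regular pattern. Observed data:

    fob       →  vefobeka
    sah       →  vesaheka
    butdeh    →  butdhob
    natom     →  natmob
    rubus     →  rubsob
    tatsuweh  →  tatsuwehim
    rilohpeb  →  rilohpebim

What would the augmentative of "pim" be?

sah and butdeh both end in -h yet inflect differently (vesaheka, butdhob), so the final letter is not what conditions the rule; the number of vowels is.
"pim" has 1 vowel. The stems with 1 vowel (fob → vefobeka, sah → vesaheka) add ve- … -eka around the stem.
So pim → vepimeka.

vepimeka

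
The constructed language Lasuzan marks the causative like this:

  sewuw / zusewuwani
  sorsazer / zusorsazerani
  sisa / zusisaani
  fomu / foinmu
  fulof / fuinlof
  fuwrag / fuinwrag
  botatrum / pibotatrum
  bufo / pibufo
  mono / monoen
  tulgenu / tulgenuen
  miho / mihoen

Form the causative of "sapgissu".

"sapgissu" begins with s-. The stems beginning with s- (sewuw → zusewuwani, sorsazer → zusorsazerani, sisa → zusisaani) add zu- … -ani around the stem.
The other patterns: stems beginning with f- insert -in- after the first vowel; stems beginning with b- add the prefix pi-; stems beginning with m- or t- add -en.
So sapgissu → zusapgissuani.

zusapgissuani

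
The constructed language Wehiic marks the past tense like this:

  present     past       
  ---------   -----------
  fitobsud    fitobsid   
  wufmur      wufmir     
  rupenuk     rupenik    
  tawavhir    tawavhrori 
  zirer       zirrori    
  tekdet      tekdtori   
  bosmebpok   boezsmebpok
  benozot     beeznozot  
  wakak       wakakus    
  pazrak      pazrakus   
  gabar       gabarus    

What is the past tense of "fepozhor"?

wufmur and tawavhir both end in -r yet inflect differently (wufmir, tawavhrori), so the final letter is not what conditions the rule; the last vowel is.
"fepozhor" has last vowel 'o'. The stems whose last vowel is 'o' (bosmebpok → boezsmebpok, benozot → beeznozot) insert -ez- after the first vowel.
The other patterns: stems whose last vowel is 'u' change the last vowel to 'i'; stems whose last vowel is 'e' or 'i' delete the last vowel and add -ori; stems whose last vowel is 'a' add -us.
So fepozhor → feezpozhor.

feezpozhor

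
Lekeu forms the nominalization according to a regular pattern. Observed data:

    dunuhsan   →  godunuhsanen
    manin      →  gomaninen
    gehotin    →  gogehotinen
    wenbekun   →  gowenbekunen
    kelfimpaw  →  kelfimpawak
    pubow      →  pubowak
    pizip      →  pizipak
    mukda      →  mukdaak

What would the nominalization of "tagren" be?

gotagrenen

dunuhsan and kelfimpaw both have last vowel 'a' yet inflect differently (godunuhsanen, kelfimpawak), so the last vowel is not what conditions the rule; the final letter is.
"tagren" ends in -n. The stems ending in -n (dunuhsan → godunuhsanen, manin → gomaninen, gehotin → gogehotinen) add go- … -en around the stem.
The other pattern: stems ending in -a, -p or -w add -ak.
So tagren → gotagrenen.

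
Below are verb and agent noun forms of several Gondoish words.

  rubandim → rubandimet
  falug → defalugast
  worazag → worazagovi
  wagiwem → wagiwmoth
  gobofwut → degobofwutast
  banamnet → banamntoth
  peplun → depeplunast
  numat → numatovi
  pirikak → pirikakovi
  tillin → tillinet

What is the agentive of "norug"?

denorugast

wagiwem and rubandim both end in -m yet inflect differently (wagiwmoth, rubandimet), so the final letter is not what conditions the rule; the last vowel is.
"norug" has last vowel 'u'. The stems whose last vowel is 'u' (gobofwut → degobofwutast, peplun → depeplunast, falug → defalugast) add de- … -ast around the stem.
So norug → denorugast.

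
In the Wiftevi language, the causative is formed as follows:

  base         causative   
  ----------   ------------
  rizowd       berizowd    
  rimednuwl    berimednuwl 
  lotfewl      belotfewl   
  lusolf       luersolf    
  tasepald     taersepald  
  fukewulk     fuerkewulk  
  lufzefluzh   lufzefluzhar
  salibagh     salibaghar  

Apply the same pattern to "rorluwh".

rizowd and tasepald both end in -d yet inflect differently (berizowd, taersepald), so the final letter is not what conditions the rule; the second-to-last letter is.
"rorluwh" has second-to-last letter 'w'. The stems whose second-to-last letter is 'w' (rizowd → berizowd, rimednuwl → berimednuwl, lotfewl → belotfewl) add the prefix be-.
The other patterns: stems whose second-to-last letter is 'l' insert -er- after the first vowel; stems whose second-to-last letter is 'g' or 'z' add -ar.
So rorluwh → berorluwh.

berorluwh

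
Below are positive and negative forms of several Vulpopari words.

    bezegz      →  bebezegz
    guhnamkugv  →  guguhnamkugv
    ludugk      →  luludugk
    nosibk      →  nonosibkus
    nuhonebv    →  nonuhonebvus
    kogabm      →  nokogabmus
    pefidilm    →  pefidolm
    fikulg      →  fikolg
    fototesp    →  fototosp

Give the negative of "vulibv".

novulibvus

"vulibv" has second-to-last letter 'b'. The stems whose second-to-last letter is 'b' (nosibk → nonosibkus, nuhonebv → nonuhonebvus, kogabm → nokogabmus) add no- … -us around the stem.
The other patterns: stems whose second-to-last letter is 'g' repeat the first consonant+vowel as a prefix; stems whose second-to-last letter is 'l' or 's' change the last vowel to 'o'.
So vulibv → novulibvus.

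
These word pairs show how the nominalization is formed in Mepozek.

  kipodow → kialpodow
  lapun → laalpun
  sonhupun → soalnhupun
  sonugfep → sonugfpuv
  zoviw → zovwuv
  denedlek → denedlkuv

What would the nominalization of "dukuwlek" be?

kipodow and zoviw both end in -w yet inflect differently (kialpodow, zovwuv), so the final letter is not what conditions the rule; the last vowel is.
"dukuwlek" has last vowel 'e'. The stems whose last vowel is 'e' (sonugfep → sonugfpuv, denedlek → denedlkuv) delete the last vowel and add -uv.
The other pattern: stems whose last vowel is 'o' or 'u' insert -al- after the first vowel.
So dukuwlek → dukuwlkuv.

dukuwlkuv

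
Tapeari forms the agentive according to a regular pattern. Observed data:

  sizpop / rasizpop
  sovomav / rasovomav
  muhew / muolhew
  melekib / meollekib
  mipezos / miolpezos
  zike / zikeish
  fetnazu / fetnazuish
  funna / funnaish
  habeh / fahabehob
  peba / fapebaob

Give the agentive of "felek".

felekish

funna and peba both end in -a yet inflect differently (funnaish, fapebaob), so the final letter is not what conditions the rule; the first letter is.
"felek" begins with f-. The stems beginning with f- (fetnazu → fetnazuish, funna → funnaish) add -ish.
The other patterns: stems beginning with s- add the prefix ra-; stems beginning with m- insert -ol- after the first vowel; stems beginning with h- or p- add fa- … -ob around the stem.
So felek → felekish.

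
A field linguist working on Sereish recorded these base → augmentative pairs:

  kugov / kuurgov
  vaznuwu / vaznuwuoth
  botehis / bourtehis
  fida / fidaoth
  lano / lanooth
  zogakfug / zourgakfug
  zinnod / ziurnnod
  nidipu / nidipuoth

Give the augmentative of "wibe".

wibeoth

nidipu and zogakfug both have last vowel 'u' yet inflect differently (nidipuoth, zourgakfug), so the last vowel is not what conditions the rule; whether the stem ends in a vowel or a consonant is.
"wibe" ends in a vowel. The stems ending in a vowel (fida → fidaoth, nidipu → nidipuoth, vaznuwu → vaznuwuoth) add -oth.
The other pattern: stems ending in a consonant insert -ur- after the first vowel.
So wibe → wibeoth.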